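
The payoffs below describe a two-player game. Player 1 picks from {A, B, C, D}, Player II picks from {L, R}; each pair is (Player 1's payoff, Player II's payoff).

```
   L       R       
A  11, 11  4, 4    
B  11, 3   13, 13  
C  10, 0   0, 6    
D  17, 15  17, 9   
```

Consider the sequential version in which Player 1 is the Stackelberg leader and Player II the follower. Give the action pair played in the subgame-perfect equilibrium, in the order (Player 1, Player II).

(D, L)

Player II best-responds to each possible Player 1 move:
- A → Player II plays L (best of 11, 4); Player 1 gets 11.
- B → Player II plays R (best of 3, 13); Player 1 gets 13.
- C → Player II plays R (best of 0, 6); Player 1 gets 0.
- D → Player II plays L (best of 15, 9); Player 1 gets 17.
Maximizing over 11, 13, 0, 17, Player 1 chooses D. Subgame-perfect outcome: (D, L) with payoffs (17, 15).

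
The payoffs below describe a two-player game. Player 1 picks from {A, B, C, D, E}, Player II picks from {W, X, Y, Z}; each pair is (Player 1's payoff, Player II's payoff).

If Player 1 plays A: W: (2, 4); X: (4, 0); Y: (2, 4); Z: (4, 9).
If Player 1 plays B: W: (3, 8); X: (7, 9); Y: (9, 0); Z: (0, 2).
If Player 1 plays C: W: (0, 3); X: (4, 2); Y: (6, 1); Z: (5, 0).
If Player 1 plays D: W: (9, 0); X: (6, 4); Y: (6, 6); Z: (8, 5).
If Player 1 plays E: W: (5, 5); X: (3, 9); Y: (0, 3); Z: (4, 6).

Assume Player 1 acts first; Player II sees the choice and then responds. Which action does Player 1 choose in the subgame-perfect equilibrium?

Work backward from Player II's decision.
- A → Player II plays Z (best of 4, 0, 4, 9); Player 1 gets 4.
- B → Player II plays X (best of 8, 9, 0, 2); Player 1 gets 7.
- C → Player II plays W (best of 3, 2, 1, 0); Player 1 gets 0.
- D → Player II plays Y (best of 0, 4, 6, 5); Player 1 gets 6.
- E → Player II plays X (best of 5, 9, 3, 6); Player 1 gets 3.
Among 4, 7, 0, 6, 3, the best is 7 at B. Subgame-perfect outcome: (B, X) with payoffs (7, 9).

B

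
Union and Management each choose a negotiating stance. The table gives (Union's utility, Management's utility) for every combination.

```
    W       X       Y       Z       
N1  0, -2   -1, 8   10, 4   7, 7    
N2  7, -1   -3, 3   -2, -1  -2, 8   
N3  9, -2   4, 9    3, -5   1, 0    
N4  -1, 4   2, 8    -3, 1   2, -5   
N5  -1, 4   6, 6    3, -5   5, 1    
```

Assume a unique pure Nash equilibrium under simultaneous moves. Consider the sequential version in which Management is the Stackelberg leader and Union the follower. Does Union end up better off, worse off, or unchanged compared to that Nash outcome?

Solve by backward induction (Management leads).
- W: BR = N3, leader payoff -2.
- X: BR = N5, leader payoff 6.
- Y: BR = N1, leader payoff 4.
- Z: BR = N1, leader payoff 7.
Among -2, 6, 4, 7, the best is 7 at Z. Subgame-perfect outcome: (N1, Z) with payoffs (7, 7).
Under simultaneous play:
Union's best replies: W→N3; X→N5; Y→N1; Z→N1.
Management's best replies: N1→X; N2→Z; N3→X; N4→X; N5→X.
Only (N5, X) has each player best-responding; Nash payoffs (6, 6).
Union earns 7 sequentially versus 6 at the Nash outcome: better off.

better off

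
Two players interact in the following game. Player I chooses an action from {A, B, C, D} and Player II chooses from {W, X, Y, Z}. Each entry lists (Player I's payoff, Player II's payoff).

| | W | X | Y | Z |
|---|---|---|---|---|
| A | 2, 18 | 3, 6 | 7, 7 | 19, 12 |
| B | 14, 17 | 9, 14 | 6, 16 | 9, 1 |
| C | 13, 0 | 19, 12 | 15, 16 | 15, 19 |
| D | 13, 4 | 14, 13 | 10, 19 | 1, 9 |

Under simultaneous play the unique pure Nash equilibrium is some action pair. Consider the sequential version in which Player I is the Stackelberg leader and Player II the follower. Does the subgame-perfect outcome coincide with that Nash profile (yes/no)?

no

Solve by backward induction (Player I leads).
- A: Player II compares 18, 6, 7, 12 and picks W; Player I would get 2.
- B: Player II compares 17, 14, 16, 1 and picks W; Player I would get 14.
- C: Player II compares 0, 12, 16, 19 and picks Z; Player I would get 15.
- D: Player II compares 4, 13, 19, 9 and picks Y; Player I would get 10.
Among 2, 14, 15, 10, the best is 15 at C. Subgame-perfect outcome: (C, Z) with payoffs (15, 19).
Under simultaneous play:
Player I's best replies: W→B; X→C; Y→C; Z→A.
Player II's best replies: A→W; B→W; C→Z; D→Y.
Only (B, W) has each player best-responding; Nash payoffs (14, 17).
Sequential outcome (C, Z) differs from the Nash profile (B, W).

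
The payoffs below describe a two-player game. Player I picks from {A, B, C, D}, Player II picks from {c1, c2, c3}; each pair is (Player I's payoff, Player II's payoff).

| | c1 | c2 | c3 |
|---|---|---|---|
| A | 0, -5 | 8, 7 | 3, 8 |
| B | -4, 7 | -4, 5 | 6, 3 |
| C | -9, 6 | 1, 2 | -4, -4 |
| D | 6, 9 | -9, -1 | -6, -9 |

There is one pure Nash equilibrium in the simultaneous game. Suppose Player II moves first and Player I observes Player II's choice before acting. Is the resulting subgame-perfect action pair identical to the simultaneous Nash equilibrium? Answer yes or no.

Solve by backward induction (Player II leads).
- c1: Player I compares 0, -4, -9, 6 and picks D; Player II would get 9.
- c2: Player I compares 8, -4, 1, -9 and picks A; Player II would get 7.
- c3: Player I compares 3, 6, -4, -6 and picks B; Player II would get 3.
Among 9, 7, 3, the best is 9 at c1. Subgame-perfect outcome: (D, c1) with payoffs (6, 9).
Under simultaneous play:
Player I's best replies: c1→D; c2→A; c3→B.
Player II's best replies: A→c3; B→c1; C→c1; D→c1.
The unique mutual best reply is (D, c1), giving (6, 9).
Sequential outcome (D, c1) coincides with the Nash profile (D, c1).

yes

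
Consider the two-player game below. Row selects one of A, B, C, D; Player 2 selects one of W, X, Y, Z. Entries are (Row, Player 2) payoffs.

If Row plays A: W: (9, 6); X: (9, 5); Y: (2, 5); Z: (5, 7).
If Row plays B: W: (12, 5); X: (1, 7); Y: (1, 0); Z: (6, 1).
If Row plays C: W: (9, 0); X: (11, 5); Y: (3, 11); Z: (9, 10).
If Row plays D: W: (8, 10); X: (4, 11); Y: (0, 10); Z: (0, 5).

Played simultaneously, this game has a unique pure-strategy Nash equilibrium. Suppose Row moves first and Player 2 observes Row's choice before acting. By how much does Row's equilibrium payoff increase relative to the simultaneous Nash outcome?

2

Player 2 best-responds to each possible Row move:
- A: BR = Z, leader payoff 5.
- B: BR = X, leader payoff 1.
- C: BR = Y, leader payoff 3.
- D: BR = X, leader payoff 4.
Among 5, 1, 3, 4, the best is 5 at A. Subgame-perfect outcome: (A, Z) with payoffs (5, 7).
Now find the simultaneous Nash equilibrium.
Row's best replies: W→B; X→C; Y→C; Z→C.
Player 2's best replies: A→Z; B→X; C→Y; D→X.
Only (C, Y) has each player best-responding; Nash payoffs (3, 11).
Row's commitment gain: 5 − 3 = 2.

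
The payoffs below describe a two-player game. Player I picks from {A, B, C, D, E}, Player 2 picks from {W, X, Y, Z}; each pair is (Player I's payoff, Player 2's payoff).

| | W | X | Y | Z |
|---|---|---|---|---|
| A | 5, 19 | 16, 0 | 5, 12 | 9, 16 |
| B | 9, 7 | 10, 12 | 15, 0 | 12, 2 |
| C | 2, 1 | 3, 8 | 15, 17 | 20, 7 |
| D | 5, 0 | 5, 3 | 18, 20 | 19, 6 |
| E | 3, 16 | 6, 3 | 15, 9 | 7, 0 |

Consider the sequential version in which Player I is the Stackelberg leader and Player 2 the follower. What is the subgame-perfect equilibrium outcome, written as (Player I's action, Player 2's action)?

(D, Y)

Work backward from Player 2's decision.
- A → Player 2 plays W (best of 19, 0, 12, 16); Player I gets 5.
- B → Player 2 plays X (best of 7, 12, 0, 2); Player I gets 10.
- C → Player 2 plays Y (best of 1, 8, 17, 7); Player I gets 15.
- D → Player 2 plays Y (best of 0, 3, 20, 6); Player I gets 18.
- E → Player 2 plays W (best of 16, 3, 9, 0); Player I gets 3.
Player I's induced payoffs are 5, 10, 15, 18, 3, so Player I commits to D. Subgame-perfect outcome: (D, Y) with payoffs (18, 20).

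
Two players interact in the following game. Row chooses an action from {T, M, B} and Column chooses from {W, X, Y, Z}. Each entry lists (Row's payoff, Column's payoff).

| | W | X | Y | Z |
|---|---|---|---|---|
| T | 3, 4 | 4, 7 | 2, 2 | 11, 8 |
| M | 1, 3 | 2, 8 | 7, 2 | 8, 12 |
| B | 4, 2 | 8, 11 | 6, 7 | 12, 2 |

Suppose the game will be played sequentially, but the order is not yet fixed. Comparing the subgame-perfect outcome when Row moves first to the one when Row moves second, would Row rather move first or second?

first

If Row leads: Column's best replies are T→Z, M→Z, B→X; Row's induced payoffs 11, 8, 8; outcome (T, Z), payoffs (11, 8).
If Column leads: Row's best replies are W→B, X→B, Y→M, Z→B; Column's induced payoffs 2, 11, 2, 2; outcome (B, X), payoffs (8, 11).
Row gets 11 moving first and 8 moving second, so Row prefers to move first.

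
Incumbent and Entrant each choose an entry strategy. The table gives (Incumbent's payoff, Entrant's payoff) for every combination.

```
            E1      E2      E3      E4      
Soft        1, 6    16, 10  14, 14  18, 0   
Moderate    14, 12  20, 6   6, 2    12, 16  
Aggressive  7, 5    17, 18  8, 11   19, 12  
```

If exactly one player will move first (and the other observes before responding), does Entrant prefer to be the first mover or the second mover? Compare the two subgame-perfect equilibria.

If Incumbent leads: Entrant's best replies are Soft→E3, Moderate→E4, Aggressive→E2; Incumbent's induced payoffs 14, 12, 17; outcome (Aggressive, E2), payoffs (17, 18).
If Entrant leads: Incumbent's best replies are E1→Moderate, E2→Moderate, E3→Soft, E4→Aggressive; Entrant's induced payoffs 12, 6, 14, 12; outcome (Soft, E3), payoffs (14, 14).
Entrant gets 14 moving first and 18 moving second, so Entrant prefers to move second.

second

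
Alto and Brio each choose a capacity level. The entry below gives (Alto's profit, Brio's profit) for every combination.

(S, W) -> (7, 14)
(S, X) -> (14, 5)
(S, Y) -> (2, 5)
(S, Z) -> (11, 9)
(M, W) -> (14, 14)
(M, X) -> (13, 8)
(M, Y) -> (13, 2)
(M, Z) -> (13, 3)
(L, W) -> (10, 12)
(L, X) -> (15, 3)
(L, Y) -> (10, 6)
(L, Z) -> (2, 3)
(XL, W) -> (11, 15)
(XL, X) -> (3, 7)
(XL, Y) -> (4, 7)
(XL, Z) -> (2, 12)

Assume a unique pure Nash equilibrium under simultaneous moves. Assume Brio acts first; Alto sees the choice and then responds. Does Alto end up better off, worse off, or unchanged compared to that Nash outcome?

unchanged

Alto best-responds to each possible Brio move:
- W: BR = M, leader payoff 14.
- X: BR = L, leader payoff 3.
- Y: BR = M, leader payoff 2.
- Z: BR = M, leader payoff 3.
Among 14, 3, 2, 3, the best is 14 at W. Subgame-perfect outcome: (M, W) with payoffs (14, 14).
Now find the simultaneous Nash equilibrium.
Alto's best replies: W→M; X→L; Y→M; Z→M.
Brio's best replies: S→W; M→W; L→W; XL→W.
Only (M, W) has each player best-responding; Nash payoffs (14, 14).
Alto earns 14 sequentially versus 14 at the Nash outcome: unchanged.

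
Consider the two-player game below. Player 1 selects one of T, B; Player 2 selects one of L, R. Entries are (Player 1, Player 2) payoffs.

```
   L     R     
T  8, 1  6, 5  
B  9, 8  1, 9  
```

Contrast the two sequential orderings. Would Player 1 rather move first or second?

If Player 1 leads: Player 2's best replies are T→R, B→R; Player 1's induced payoffs 6, 1; outcome (T, R), payoffs (6, 5).
If Player 2 leads: Player 1's best replies are L→B, R→T; Player 2's induced payoffs 8, 5; outcome (B, L), payoffs (9, 8).
Player 1 gets 6 moving first and 9 moving second, so Player 1 prefers to move second.

second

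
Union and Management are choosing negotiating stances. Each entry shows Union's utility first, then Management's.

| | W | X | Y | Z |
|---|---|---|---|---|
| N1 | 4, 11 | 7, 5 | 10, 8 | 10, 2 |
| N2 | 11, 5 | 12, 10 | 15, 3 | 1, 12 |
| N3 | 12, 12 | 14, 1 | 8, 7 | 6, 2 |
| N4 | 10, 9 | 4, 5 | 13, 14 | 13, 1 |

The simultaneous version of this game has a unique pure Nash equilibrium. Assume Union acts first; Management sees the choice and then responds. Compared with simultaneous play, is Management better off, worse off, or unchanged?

better off

Solve by backward induction (Union leads).
- N1: Management compares 11, 5, 8, 2 and picks W; Union would get 4.
- N2: Management compares 5, 10, 3, 12 and picks Z; Union would get 1.
- N3: Management compares 12, 1, 7, 2 and picks W; Union would get 12.
- N4: Management compares 9, 5, 14, 1 and picks Y; Union would get 13.
Among 4, 1, 12, 13, the best is 13 at N4. Subgame-perfect outcome: (N4, Y) with payoffs (13, 14).
For the simultaneous game, intersect best replies.
Union's best replies: W→N3; X→N3; Y→N2; Z→N4.
Management's best replies: N1→W; N2→Z; N3→W; N4→Y.
The unique mutual best reply is (N3, W), giving (12, 12).
Management earns 14 sequentially versus 12 at the Nash outcome: better off.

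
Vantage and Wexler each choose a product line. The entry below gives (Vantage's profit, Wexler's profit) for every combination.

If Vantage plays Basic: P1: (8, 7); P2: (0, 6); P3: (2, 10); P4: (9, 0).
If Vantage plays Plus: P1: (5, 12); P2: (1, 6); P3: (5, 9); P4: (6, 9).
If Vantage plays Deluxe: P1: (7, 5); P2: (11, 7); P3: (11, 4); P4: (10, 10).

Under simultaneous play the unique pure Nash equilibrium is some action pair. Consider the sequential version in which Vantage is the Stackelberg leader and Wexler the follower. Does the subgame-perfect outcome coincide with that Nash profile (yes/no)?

yes

Solve by backward induction (Vantage leads).
- Basic: BR = P3, leader payoff 2.
- Plus: BR = P1, leader payoff 5.
- Deluxe: BR = P4, leader payoff 10.
Among 2, 5, 10, the best is 10 at Deluxe. Subgame-perfect outcome: (Deluxe, P4) with payoffs (10, 10).
Under simultaneous play:
Vantage's best replies: P1→Basic; P2→Deluxe; P3→Deluxe; P4→Deluxe.
Wexler's best replies: Basic→P3; Plus→P1; Deluxe→P4.
Only (Deluxe, P4) has each player best-responding; Nash payoffs (10, 10).
Sequential outcome (Deluxe, P4) coincides with the Nash profile (Deluxe, P4).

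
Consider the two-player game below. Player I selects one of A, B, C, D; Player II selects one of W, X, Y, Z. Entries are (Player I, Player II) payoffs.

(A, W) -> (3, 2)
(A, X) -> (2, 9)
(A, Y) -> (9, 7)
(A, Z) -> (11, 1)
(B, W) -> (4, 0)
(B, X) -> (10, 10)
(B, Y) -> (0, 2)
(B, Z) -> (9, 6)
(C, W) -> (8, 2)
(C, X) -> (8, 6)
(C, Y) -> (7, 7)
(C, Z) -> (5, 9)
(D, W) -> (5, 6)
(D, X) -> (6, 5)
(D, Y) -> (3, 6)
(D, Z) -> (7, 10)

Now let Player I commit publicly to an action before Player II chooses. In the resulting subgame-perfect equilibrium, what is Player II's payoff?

10

Solve by backward induction (Player I leads).
- A: BR = X, leader payoff 2.
- B: BR = X, leader payoff 10.
- C: BR = Z, leader payoff 5.
- D: BR = Z, leader payoff 7.
Maximizing over 2, 10, 5, 7, Player I chooses B. Subgame-perfect outcome: (B, X) with payoffs (10, 10).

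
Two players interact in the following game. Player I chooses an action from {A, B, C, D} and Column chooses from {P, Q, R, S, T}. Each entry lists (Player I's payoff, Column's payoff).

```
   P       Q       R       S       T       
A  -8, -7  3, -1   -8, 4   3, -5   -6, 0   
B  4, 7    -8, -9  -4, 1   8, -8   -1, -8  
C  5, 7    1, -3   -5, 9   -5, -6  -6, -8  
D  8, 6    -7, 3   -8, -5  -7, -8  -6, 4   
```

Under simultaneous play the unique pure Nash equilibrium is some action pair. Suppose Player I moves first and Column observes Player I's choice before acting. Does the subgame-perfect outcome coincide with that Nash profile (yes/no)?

yes

Column best-responds to each possible Player I move:
- A: Column compares -7, -1, 4, -5, 0 and picks R; Player I would get -8.
- B: Column compares 7, -9, 1, -8, -8 and picks P; Player I would get 4.
- C: Column compares 7, -3, 9, -6, -8 and picks R; Player I would get -5.
- D: Column compares 6, 3, -5, -8, 4 and picks P; Player I would get 8.
Among -8, 4, -5, 8, the best is 8 at D. Subgame-perfect outcome: (D, P) with payoffs (8, 6).
For the simultaneous game, intersect best replies.
Player I's best replies: P→D; Q→A; R→B; S→B; T→B.
Column's best replies: A→R; B→P; C→R; D→P.
Only (D, P) has each player best-responding; Nash payoffs (8, 6).
Sequential outcome (D, P) coincides with the Nash profile (D, P).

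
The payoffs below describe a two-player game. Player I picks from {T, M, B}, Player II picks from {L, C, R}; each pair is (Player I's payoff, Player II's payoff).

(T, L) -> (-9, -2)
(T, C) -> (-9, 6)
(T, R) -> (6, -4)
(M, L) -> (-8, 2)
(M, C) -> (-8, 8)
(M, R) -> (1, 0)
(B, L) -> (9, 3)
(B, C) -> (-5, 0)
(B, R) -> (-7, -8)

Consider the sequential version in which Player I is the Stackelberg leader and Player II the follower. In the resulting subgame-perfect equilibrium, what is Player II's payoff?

3

Solve by backward induction (Player I leads).
- T → Player II plays C (best of -2, 6, -4); Player I gets -9.
- M → Player II plays C (best of 2, 8, 0); Player I gets -8.
- B → Player II plays L (best of 3, 0, -8); Player I gets 9.
Maximizing over -9, -8, 9, Player I chooses B. Subgame-perfect outcome: (B, L) with payoffs (9, 3).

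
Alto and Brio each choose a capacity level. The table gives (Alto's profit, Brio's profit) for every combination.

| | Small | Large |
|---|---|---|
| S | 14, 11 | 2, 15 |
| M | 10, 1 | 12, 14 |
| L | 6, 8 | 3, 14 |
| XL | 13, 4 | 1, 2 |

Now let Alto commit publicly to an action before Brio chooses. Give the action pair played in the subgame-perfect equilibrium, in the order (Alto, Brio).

(XL, Small)

Backward induction with Alto moving first.
- S: Brio compares 11, 15 and picks Large; Alto would get 2.
- M: Brio compares 1, 14 and picks Large; Alto would get 12.
- L: Brio compares 8, 14 and picks Large; Alto would get 3.
- XL: Brio compares 4, 2 and picks Small; Alto would get 13.
Among 2, 12, 3, 13, the best is 13 at XL. Subgame-perfect outcome: (XL, Small) with payoffs (13, 4).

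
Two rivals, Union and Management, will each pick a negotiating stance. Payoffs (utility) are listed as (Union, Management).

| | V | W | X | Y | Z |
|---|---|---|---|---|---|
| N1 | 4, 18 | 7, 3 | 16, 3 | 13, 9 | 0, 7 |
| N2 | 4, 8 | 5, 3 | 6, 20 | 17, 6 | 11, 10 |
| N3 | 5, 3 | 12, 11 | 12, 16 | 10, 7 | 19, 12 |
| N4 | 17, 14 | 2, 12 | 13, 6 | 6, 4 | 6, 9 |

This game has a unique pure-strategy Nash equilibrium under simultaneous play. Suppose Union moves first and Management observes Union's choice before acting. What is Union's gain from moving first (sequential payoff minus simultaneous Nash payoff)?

0

Management best-responds to each possible Union move:
- N1: BR = V, leader payoff 4.
- N2: BR = X, leader payoff 6.
- N3: BR = X, leader payoff 12.
- N4: BR = V, leader payoff 17.
Maximizing over 4, 6, 12, 17, Union chooses N4. Subgame-perfect outcome: (N4, V) with payoffs (17, 14).
Now find the simultaneous Nash equilibrium.
Union's best replies: V→N4; W→N3; X→N1; Y→N2; Z→N3.
Management's best replies: N1→V; N2→X; N3→X; N4→V.
Only (N4, V) has each player best-responding; Nash payoffs (17, 14).
Union's commitment gain: 17 − 17 = 0.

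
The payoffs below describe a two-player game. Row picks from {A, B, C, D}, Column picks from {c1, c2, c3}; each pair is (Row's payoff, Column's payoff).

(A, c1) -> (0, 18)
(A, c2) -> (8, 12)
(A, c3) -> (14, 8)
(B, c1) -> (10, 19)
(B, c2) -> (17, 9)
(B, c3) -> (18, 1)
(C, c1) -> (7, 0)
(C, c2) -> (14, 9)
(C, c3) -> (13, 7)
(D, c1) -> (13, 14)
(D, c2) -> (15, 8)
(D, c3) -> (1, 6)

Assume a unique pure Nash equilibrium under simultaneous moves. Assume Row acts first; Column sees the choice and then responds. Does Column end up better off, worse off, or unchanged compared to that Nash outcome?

worse off

Backward induction with Row moving first.
- A: BR = c1, leader payoff 0.
- B: BR = c1, leader payoff 10.
- C: BR = c2, leader payoff 14.
- D: BR = c1, leader payoff 13.
Maximizing over 0, 10, 14, 13, Row chooses C. Subgame-perfect outcome: (C, c2) with payoffs (14, 9).
Under simultaneous play:
Row's best replies: c1→D; c2→B; c3→B.
Column's best replies: A→c1; B→c1; C→c2; D→c1.
Only (D, c1) has each player best-responding; Nash payoffs (13, 14).
Column earns 9 sequentially versus 14 at the Nash outcome: worse off.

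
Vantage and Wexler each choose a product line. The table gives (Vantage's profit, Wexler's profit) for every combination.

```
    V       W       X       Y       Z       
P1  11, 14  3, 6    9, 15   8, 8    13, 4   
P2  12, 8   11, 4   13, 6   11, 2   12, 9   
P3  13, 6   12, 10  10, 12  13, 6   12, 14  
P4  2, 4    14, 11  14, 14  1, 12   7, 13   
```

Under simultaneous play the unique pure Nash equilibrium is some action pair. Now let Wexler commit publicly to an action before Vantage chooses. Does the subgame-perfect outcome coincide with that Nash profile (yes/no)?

Solve by backward induction (Wexler leads).
- V: Vantage compares 11, 12, 13, 2 and picks P3; Wexler would get 6.
- W: Vantage compares 3, 11, 12, 14 and picks P4; Wexler would get 11.
- X: Vantage compares 9, 13, 10, 14 and picks P4; Wexler would get 14.
- Y: Vantage compares 8, 11, 13, 1 and picks P3; Wexler would get 6.
- Z: Vantage compares 13, 12, 12, 7 and picks P1; Wexler would get 4.
Among 6, 11, 14, 6, 4, the best is 14 at X. Subgame-perfect outcome: (P4, X) with payoffs (14, 14).
For the simultaneous game, intersect best replies.
Vantage's best replies: V→P3; W→P4; X→P4; Y→P3; Z→P1.
Wexler's best replies: P1→X; P2→Z; P3→Z; P4→X.
The unique mutual best reply is (P4, X), giving (14, 14).
Sequential outcome (P4, X) coincides with the Nash profile (P4, X).

yes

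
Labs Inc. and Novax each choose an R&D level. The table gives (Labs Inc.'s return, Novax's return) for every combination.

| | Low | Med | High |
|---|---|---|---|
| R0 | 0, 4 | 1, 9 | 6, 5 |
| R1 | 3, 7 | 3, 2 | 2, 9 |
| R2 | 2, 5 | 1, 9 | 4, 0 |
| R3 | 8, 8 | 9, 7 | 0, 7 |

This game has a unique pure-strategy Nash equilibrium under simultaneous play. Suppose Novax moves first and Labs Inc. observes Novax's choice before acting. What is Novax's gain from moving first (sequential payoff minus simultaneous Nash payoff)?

0

Backward induction with Novax moving first.
- Low: BR = R3, leader payoff 8.
- Med: BR = R3, leader payoff 7.
- High: BR = R0, leader payoff 5.
Maximizing over 8, 7, 5, Novax chooses Low. Subgame-perfect outcome: (R3, Low) with payoffs (8, 8).
Under simultaneous play:
Labs Inc.'s best replies: Low→R3; Med→R3; High→R0.
Novax's best replies: R0→Med; R1→High; R2→Med; R3→Low.
The unique mutual best reply is (R3, Low), giving (8, 8).
Novax's commitment gain: 8 − 8 = 0.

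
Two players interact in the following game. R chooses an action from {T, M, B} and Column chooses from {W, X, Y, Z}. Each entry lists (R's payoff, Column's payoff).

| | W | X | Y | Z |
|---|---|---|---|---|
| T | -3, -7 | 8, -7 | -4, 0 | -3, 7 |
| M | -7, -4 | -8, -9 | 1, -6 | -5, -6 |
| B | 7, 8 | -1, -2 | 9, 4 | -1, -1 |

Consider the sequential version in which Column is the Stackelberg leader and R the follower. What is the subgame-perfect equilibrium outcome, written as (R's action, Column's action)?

(B, W)

Backward induction with Column moving first.
- W: R compares -3, -7, 7 and picks B; Column would get 8.
- X: R compares 8, -8, -1 and picks T; Column would get -7.
- Y: R compares -4, 1, 9 and picks B; Column would get 4.
- Z: R compares -3, -5, -1 and picks B; Column would get -1.
Among 8, -7, 4, -1, the best is 8 at W. Subgame-perfect outcome: (B, W) with payoffs (7, 8).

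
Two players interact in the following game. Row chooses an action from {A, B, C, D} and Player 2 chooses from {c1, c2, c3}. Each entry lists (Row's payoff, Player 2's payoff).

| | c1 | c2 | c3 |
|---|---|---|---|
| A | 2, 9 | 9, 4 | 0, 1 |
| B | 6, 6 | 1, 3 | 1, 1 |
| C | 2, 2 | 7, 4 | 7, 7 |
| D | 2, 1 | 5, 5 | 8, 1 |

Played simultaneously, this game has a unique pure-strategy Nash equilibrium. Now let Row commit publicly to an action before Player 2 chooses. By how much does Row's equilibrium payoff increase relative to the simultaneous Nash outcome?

Solve by backward induction (Row leads).
- A → Player 2 plays c1 (best of 9, 4, 1); Row gets 2.
- B → Player 2 plays c1 (best of 6, 3, 1); Row gets 6.
- C → Player 2 plays c3 (best of 2, 4, 7); Row gets 7.
- D → Player 2 plays c2 (best of 1, 5, 1); Row gets 5.
Maximizing over 2, 6, 7, 5, Row chooses C. Subgame-perfect outcome: (C, c3) with payoffs (7, 7).
Under simultaneous play:
Row's best replies: c1→B; c2→A; c3→D.
Player 2's best replies: A→c1; B→c1; C→c3; D→c2.
The unique mutual best reply is (B, c1), giving (6, 6).
Row's commitment gain: 7 − 6 = 1.

1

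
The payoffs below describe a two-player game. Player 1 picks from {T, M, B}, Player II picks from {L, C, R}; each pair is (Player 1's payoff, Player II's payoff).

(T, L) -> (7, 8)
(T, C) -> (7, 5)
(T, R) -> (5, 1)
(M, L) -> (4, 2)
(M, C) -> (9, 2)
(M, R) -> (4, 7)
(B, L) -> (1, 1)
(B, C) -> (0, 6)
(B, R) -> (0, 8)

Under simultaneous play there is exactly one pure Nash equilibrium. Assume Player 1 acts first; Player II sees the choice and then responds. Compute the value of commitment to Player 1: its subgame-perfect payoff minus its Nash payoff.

0

Player II best-responds to each possible Player 1 move:
- T: Player II compares 8, 5, 1 and picks L; Player 1 would get 7.
- M: Player II compares 2, 2, 7 and picks R; Player 1 would get 4.
- B: Player II compares 1, 6, 8 and picks R; Player 1 would get 0.
Maximizing over 7, 4, 0, Player 1 chooses T. Subgame-perfect outcome: (T, L) with payoffs (7, 8).
Now find the simultaneous Nash equilibrium.
Player 1's best replies: L→T; C→M; R→T.
Player II's best replies: T→L; M→R; B→R.
Only (T, L) has each player best-responding; Nash payoffs (7, 8).
Player 1's commitment gain: 7 − 7 = 0.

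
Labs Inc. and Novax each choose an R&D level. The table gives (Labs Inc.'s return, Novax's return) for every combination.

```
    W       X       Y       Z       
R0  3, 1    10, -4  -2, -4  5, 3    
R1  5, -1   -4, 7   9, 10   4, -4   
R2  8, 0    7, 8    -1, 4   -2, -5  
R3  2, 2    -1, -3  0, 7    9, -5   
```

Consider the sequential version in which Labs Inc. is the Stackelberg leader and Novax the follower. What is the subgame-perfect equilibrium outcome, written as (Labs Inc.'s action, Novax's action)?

Solve by backward induction (Labs Inc. leads).
- R0: Novax compares 1, -4, -4, 3 and picks Z; Labs Inc. would get 5.
- R1: Novax compares -1, 7, 10, -4 and picks Y; Labs Inc. would get 9.
- R2: Novax compares 0, 8, 4, -5 and picks X; Labs Inc. would get 7.
- R3: Novax compares 2, -3, 7, -5 and picks Y; Labs Inc. would get 0.
Among 5, 9, 7, 0, the best is 9 at R1. Subgame-perfect outcome: (R1, Y) with payoffs (9, 10).

(R1, Y)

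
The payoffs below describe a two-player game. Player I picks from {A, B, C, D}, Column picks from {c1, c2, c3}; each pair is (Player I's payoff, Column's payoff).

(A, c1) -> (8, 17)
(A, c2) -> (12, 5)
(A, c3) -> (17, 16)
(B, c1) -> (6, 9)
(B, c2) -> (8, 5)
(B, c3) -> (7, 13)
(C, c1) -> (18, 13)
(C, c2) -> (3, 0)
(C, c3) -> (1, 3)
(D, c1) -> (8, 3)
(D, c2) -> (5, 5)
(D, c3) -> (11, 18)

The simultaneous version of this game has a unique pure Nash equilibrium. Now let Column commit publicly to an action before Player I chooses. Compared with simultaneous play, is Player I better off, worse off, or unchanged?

Backward induction with Column moving first.
- c1: Player I compares 8, 6, 18, 8 and picks C; Column would get 13.
- c2: Player I compares 12, 8, 3, 5 and picks A; Column would get 5.
- c3: Player I compares 17, 7, 1, 11 and picks A; Column would get 16.
Column's induced payoffs are 13, 5, 16, so Column commits to c3. Subgame-perfect outcome: (A, c3) with payoffs (17, 16).
Now find the simultaneous Nash equilibrium.
Player I's best replies: c1→C; c2→A; c3→A.
Column's best replies: A→c1; B→c3; C→c1; D→c3.
Only (C, c1) has each player best-responding; Nash payoffs (18, 13).
Player I earns 17 sequentially versus 18 at the Nash outcome: worse off.

worse off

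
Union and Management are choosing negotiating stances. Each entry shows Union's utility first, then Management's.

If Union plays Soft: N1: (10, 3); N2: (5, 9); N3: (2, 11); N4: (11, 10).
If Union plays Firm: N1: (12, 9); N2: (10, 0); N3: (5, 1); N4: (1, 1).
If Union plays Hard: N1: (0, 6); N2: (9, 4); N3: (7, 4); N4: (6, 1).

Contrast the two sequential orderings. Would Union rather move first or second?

If Union leads: Management's best replies are Soft→N3, Firm→N1, Hard→N1; Union's induced payoffs 2, 12, 0; outcome (Firm, N1), payoffs (12, 9).
If Management leads: Union's best replies are N1→Firm, N2→Firm, N3→Hard, N4→Soft; Management's induced payoffs 9, 0, 4, 10; outcome (Soft, N4), payoffs (11, 10).
Union gets 12 moving first and 11 moving second, so Union prefers to move first.

first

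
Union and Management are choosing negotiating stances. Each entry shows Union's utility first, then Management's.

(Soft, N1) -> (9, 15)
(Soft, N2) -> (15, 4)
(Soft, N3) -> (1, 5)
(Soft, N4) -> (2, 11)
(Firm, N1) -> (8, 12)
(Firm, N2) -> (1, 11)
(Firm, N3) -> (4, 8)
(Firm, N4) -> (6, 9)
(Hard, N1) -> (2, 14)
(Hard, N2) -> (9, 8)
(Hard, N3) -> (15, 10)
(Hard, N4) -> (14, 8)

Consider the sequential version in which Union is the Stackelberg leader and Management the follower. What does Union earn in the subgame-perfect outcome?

9

Management best-responds to each possible Union move:
- Soft: Management compares 15, 4, 5, 11 and picks N1; Union would get 9.
- Firm: Management compares 12, 11, 8, 9 and picks N1; Union would get 8.
- Hard: Management compares 14, 8, 10, 8 and picks N1; Union would get 2.
Among 9, 8, 2, the best is 9 at Soft. Subgame-perfect outcome: (Soft, N1) with payoffs (9, 15).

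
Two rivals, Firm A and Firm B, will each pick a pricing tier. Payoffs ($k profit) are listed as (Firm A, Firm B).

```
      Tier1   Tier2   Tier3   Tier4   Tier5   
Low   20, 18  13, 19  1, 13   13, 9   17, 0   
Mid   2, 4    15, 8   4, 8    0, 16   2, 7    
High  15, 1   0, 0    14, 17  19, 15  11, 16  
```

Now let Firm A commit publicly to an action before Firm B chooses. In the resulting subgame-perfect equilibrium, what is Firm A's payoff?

14

Work backward from Firm B's decision.
- Low: Firm B compares 18, 19, 13, 9, 0 and picks Tier2; Firm A would get 13.
- Mid: Firm B compares 4, 8, 8, 16, 7 and picks Tier4; Firm A would get 0.
- High: Firm B compares 1, 0, 17, 15, 16 and picks Tier3; Firm A would get 14.
Maximizing over 13, 0, 14, Firm A chooses High. Subgame-perfect outcome: (High, Tier3) with payoffs (14, 17).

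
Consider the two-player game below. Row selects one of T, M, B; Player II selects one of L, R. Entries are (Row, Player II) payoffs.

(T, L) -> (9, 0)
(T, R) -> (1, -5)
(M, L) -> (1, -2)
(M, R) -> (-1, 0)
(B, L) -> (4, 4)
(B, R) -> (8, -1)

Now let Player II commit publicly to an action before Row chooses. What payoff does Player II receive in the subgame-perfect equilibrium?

0

Row best-responds to each possible Player II move:
- L → Row plays T (best of 9, 1, 4); Player II gets 0.
- R → Row plays B (best of 1, -1, 8); Player II gets -1.
Player II's induced payoffs are 0, -1, so Player II commits to L. Subgame-perfect outcome: (T, L) with payoffs (9, 0).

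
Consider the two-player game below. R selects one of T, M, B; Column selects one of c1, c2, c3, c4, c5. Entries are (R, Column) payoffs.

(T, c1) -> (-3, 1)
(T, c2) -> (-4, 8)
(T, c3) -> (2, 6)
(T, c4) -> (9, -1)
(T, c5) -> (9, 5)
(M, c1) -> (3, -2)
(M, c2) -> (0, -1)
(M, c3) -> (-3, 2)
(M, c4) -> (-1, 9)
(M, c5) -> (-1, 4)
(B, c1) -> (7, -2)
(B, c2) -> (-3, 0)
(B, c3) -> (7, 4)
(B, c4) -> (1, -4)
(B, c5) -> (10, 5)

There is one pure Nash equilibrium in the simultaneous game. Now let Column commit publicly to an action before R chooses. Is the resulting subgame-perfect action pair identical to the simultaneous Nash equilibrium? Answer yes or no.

yes

R best-responds to each possible Column move:
- c1 → R plays B (best of -3, 3, 7); Column gets -2.
- c2 → R plays M (best of -4, 0, -3); Column gets -1.
- c3 → R plays B (best of 2, -3, 7); Column gets 4.
- c4 → R plays T (best of 9, -1, 1); Column gets -1.
- c5 → R plays B (best of 9, -1, 10); Column gets 5.
Among -2, -1, 4, -1, 5, the best is 5 at c5. Subgame-perfect outcome: (B, c5) with payoffs (10, 5).
For the simultaneous game, intersect best replies.
R's best replies: c1→B; c2→M; c3→B; c4→T; c5→B.
Column's best replies: T→c2; M→c4; B→c5.
Only (B, c5) has each player best-responding; Nash payoffs (10, 5).
Sequential outcome (B, c5) coincides with the Nash profile (B, c5).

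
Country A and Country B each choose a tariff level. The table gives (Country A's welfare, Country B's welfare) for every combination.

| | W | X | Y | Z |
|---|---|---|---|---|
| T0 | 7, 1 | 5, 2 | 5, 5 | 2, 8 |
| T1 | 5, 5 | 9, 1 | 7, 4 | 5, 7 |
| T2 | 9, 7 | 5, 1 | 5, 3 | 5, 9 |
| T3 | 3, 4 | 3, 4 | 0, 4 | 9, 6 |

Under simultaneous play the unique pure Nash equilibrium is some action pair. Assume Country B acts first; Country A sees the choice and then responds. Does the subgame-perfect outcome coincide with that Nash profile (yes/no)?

no

Backward induction with Country B moving first.
- W: Country A compares 7, 5, 9, 3 and picks T2; Country B would get 7.
- X: Country A compares 5, 9, 5, 3 and picks T1; Country B would get 1.
- Y: Country A compares 5, 7, 5, 0 and picks T1; Country B would get 4.
- Z: Country A compares 2, 5, 5, 9 and picks T3; Country B would get 6.
Among 7, 1, 4, 6, the best is 7 at W. Subgame-perfect outcome: (T2, W) with payoffs (9, 7).
Under simultaneous play:
Country A's best replies: W→T2; X→T1; Y→T1; Z→T3.
Country B's best replies: T0→Z; T1→Z; T2→Z; T3→Z.
The unique mutual best reply is (T3, Z), giving (9, 6).
Sequential outcome (T2, W) differs from the Nash profile (T3, Z).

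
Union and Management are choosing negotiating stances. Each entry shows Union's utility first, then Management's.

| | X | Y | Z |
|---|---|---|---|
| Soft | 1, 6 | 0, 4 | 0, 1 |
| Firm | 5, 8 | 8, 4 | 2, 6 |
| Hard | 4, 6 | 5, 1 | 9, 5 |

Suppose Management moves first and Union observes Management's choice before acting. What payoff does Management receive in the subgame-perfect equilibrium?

8

Solve by backward induction (Management leads).
- X: BR = Firm, leader payoff 8.
- Y: BR = Firm, leader payoff 4.
- Z: BR = Hard, leader payoff 5.
Among 8, 4, 5, the best is 8 at X. Subgame-perfect outcome: (Firm, X) with payoffs (5, 8).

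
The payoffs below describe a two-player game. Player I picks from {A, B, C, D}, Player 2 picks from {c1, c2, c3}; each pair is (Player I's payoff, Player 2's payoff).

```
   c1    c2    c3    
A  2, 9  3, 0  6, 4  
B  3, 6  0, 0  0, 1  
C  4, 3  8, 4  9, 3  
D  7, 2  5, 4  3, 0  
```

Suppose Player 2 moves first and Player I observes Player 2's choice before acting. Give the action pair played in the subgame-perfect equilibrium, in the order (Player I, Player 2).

Player I best-responds to each possible Player 2 move:
- c1: Player I compares 2, 3, 4, 7 and picks D; Player 2 would get 2.
- c2: Player I compares 3, 0, 8, 5 and picks C; Player 2 would get 4.
- c3: Player I compares 6, 0, 9, 3 and picks C; Player 2 would get 3.
Player 2's induced payoffs are 2, 4, 3, so Player 2 commits to c2. Subgame-perfect outcome: (C, c2) with payoffs (8, 4).

(C, c2)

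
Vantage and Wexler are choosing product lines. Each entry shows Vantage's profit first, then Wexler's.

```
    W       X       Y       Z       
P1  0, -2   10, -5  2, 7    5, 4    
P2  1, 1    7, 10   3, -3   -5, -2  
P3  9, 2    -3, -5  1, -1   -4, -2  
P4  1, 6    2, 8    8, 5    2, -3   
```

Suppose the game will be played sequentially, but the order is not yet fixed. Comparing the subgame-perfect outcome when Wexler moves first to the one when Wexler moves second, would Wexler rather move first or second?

If Vantage leads: Wexler's best replies are P1→Y, P2→X, P3→W, P4→X; Vantage's induced payoffs 2, 7, 9, 2; outcome (P3, W), payoffs (9, 2).
If Wexler leads: Vantage's best replies are W→P3, X→P1, Y→P4, Z→P1; Wexler's induced payoffs 2, -5, 5, 4; outcome (P4, Y), payoffs (8, 5).
Wexler gets 5 moving first and 2 moving second, so Wexler prefers to move first.

first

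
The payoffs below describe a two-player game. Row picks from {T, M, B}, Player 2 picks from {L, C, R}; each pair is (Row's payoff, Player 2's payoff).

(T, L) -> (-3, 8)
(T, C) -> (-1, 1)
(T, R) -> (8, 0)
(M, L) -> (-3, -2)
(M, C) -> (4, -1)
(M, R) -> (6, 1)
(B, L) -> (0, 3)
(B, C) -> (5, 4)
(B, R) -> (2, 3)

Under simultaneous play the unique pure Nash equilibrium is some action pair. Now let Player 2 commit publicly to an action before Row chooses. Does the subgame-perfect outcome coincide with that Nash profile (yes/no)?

Row best-responds to each possible Player 2 move:
- L: Row compares -3, -3, 0 and picks B; Player 2 would get 3.
- C: Row compares -1, 4, 5 and picks B; Player 2 would get 4.
- R: Row compares 8, 6, 2 and picks T; Player 2 would get 0.
Among 3, 4, 0, the best is 4 at C. Subgame-perfect outcome: (B, C) with payoffs (5, 4).
Now find the simultaneous Nash equilibrium.
Row's best replies: L→B; C→B; R→T.
Player 2's best replies: T→L; M→R; B→C.
Only (B, C) has each player best-responding; Nash payoffs (5, 4).
Sequential outcome (B, C) coincides with the Nash profile (B, C).

yes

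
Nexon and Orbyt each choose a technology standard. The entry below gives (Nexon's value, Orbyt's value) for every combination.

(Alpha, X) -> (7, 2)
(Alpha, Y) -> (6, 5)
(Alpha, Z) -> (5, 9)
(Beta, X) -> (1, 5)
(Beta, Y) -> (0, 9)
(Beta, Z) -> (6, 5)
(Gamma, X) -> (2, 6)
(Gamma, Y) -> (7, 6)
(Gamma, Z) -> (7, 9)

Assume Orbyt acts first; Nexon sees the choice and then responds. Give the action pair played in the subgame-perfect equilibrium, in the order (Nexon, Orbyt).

(Gamma, Z)

Solve by backward induction (Orbyt leads).
- X → Nexon plays Alpha (best of 7, 1, 2); Orbyt gets 2.
- Y → Nexon plays Gamma (best of 6, 0, 7); Orbyt gets 6.
- Z → Nexon plays Gamma (best of 5, 6, 7); Orbyt gets 9.
Orbyt's induced payoffs are 2, 6, 9, so Orbyt commits to Z. Subgame-perfect outcome: (Gamma, Z) with payoffs (7, 9).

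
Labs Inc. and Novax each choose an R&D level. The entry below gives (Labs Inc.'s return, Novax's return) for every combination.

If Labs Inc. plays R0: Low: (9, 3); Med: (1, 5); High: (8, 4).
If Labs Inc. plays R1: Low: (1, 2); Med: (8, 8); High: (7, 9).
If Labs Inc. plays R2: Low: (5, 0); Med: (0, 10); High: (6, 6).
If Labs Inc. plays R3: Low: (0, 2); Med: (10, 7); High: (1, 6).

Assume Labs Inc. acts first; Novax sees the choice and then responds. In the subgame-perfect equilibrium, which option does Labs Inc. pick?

Work backward from Novax's decision.
- R0 → Novax plays Med (best of 3, 5, 4); Labs Inc. gets 1.
- R1 → Novax plays High (best of 2, 8, 9); Labs Inc. gets 7.
- R2 → Novax plays Med (best of 0, 10, 6); Labs Inc. gets 0.
- R3 → Novax plays Med (best of 2, 7, 6); Labs Inc. gets 10.
Labs Inc.'s induced payoffs are 1, 7, 0, 10, so Labs Inc. commits to R3. Subgame-perfect outcome: (R3, Med) with payoffs (10, 7).

R3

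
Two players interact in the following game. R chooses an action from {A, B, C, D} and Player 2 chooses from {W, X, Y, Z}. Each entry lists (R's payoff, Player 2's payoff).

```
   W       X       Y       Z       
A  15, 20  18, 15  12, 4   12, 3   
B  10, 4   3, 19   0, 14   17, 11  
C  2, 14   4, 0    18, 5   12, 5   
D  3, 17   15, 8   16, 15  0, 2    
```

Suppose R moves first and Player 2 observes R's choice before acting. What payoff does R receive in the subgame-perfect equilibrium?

15

Solve by backward induction (R leads).
- A: Player 2 compares 20, 15, 4, 3 and picks W; R would get 15.
- B: Player 2 compares 4, 19, 14, 11 and picks X; R would get 3.
- C: Player 2 compares 14, 0, 5, 5 and picks W; R would get 2.
- D: Player 2 compares 17, 8, 15, 2 and picks W; R would get 3.
Maximizing over 15, 3, 2, 3, R chooses A. Subgame-perfect outcome: (A, W) with payoffs (15, 20).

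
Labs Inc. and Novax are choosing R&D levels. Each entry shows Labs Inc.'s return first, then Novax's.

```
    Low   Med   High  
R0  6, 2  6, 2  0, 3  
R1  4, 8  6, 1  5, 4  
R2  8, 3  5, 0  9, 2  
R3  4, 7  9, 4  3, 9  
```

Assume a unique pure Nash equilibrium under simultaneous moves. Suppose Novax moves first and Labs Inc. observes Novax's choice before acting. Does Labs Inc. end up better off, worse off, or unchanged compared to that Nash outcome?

Solve by backward induction (Novax leads).
- Low: BR = R2, leader payoff 3.
- Med: BR = R3, leader payoff 4.
- High: BR = R2, leader payoff 2.
Maximizing over 3, 4, 2, Novax chooses Med. Subgame-perfect outcome: (R3, Med) with payoffs (9, 4).
Now find the simultaneous Nash equilibrium.
Labs Inc.'s best replies: Low→R2; Med→R3; High→R2.
Novax's best replies: R0→High; R1→Low; R2→Low; R3→High.
The unique mutual best reply is (R2, Low), giving (8, 3).
Labs Inc. earns 9 sequentially versus 8 at the Nash outcome: better off.

better off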